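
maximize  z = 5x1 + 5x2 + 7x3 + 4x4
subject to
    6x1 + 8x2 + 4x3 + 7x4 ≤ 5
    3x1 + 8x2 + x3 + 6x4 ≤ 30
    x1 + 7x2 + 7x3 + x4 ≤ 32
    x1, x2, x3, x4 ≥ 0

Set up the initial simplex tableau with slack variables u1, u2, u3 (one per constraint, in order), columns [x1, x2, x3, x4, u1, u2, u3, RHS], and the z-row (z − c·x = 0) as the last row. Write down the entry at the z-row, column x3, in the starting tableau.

The z-row carries the negated objective coefficients: the x3 entry is -7.

-7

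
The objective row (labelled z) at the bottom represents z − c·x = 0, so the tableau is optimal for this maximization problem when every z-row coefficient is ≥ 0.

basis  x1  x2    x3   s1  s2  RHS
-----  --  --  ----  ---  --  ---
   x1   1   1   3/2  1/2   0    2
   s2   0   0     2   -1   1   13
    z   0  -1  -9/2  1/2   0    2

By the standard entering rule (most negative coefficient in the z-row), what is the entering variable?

Negative z-row entries: x2: -1, x3: -9/2.
The most negative is -9/2 in column x3, so x3 enters.

x3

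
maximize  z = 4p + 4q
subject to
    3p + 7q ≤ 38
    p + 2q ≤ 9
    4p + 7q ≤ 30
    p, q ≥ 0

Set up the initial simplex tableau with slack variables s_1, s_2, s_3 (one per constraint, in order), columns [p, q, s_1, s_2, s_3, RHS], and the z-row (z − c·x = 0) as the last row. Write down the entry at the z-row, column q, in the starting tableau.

The z-row carries the negated objective coefficients: the q entry is -4.

-4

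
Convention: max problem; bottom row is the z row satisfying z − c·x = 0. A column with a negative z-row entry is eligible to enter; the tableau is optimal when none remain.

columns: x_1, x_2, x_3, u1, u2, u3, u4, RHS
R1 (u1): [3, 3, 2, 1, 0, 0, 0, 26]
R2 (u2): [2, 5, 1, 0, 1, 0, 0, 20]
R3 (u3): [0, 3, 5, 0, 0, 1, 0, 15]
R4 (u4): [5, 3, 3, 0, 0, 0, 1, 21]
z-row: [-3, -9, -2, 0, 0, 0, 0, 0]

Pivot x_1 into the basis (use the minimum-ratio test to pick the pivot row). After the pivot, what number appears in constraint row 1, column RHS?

67/5

Ratio test on column x_1 — row 1: 26/3 = 26/3; row 2: 20/2 = 10; row 3: entry 0 ≤ 0; row 4: 21/5 = 21/5. Minimum is 21/5 at row 4 (u4 leaves); pivot element 5.
Divide row 4 by 5; eliminate column x_1 from the other rows.
Row 1 update in column RHS: 26 − 3·(21/5) = 67/5.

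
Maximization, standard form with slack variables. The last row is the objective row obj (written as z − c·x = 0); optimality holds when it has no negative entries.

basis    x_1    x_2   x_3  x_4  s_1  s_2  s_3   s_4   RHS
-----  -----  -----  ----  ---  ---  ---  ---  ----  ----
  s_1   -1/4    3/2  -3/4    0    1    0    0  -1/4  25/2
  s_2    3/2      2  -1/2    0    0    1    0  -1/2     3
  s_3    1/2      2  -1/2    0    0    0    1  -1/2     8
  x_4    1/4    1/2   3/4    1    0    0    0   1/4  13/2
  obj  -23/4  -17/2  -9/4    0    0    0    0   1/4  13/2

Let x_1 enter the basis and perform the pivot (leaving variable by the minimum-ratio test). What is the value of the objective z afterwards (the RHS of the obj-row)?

Ratio test on column x_1 — row 1: entry -1/4 ≤ 0; row 2: 3/(3/2) = 2; row 3: 8/(1/2) = 16; row 4: (13/2)/(1/4) = 26. Minimum is 2 at row 2 (s_2 leaves); pivot element 3/2.
Pivot on row 2; the obj-row RHS becomes 13/2 − (-23/4)·2 = 18.

18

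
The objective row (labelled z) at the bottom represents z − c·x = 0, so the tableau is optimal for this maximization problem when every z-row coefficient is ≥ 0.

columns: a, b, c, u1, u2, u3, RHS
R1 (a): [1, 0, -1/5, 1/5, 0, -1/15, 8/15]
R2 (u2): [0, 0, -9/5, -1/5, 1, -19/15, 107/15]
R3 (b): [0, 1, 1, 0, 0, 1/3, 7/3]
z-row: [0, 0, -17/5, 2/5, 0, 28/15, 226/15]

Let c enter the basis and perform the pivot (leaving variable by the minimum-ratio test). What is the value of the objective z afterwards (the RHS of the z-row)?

Ratio test on column c — row 1: entry -1/5 ≤ 0; row 2: entry -9/5 ≤ 0; row 3: (7/3)/1 = 7/3. Minimum is 7/3 at row 3 (b leaves); pivot element 1.
Pivot on row 3; the z-row RHS becomes 226/15 − (-17/5)·(7/3) = 23.

23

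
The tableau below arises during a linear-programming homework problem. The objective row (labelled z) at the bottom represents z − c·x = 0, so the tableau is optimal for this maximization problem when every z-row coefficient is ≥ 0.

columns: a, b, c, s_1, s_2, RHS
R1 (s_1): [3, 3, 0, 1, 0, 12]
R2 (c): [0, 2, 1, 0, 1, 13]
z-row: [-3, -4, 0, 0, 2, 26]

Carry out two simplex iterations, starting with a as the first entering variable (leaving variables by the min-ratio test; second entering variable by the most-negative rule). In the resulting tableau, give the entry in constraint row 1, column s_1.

Ratio test on column a — row 1: 12/3 = 4; row 2: entry 0 ≤ 0. Minimum is 4 at row 1 (s_1 leaves); pivot element 3.
Divide row 1 by 3; eliminate column a from the other rows.
Second iteration: most negative z-row entry is -1 in column b, so b enters.
Ratio test on column b — row 1: 4/1 = 4; row 2: 13/2 = 13/2. Minimum is 4 at row 1 (a leaves); pivot element 1.
Divide row 1 by 1; eliminate column b from the other rows.
After both pivots, the entry at constraint row 1, column s_1 is 1/3.

1/3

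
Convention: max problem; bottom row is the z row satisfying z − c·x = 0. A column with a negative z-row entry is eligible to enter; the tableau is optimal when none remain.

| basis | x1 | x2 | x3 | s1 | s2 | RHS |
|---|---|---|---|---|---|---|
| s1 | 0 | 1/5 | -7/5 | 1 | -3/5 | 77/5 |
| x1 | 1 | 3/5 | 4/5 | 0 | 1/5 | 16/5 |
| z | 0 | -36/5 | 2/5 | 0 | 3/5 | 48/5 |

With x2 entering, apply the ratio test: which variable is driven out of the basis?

x1

Column x2 entries and ratios — s1: (77/5)/(1/5) = 77; x1: (16/5)/(3/5) = 16/3.
Smallest ratio is 16/3 in the row of x1, so x1 leaves.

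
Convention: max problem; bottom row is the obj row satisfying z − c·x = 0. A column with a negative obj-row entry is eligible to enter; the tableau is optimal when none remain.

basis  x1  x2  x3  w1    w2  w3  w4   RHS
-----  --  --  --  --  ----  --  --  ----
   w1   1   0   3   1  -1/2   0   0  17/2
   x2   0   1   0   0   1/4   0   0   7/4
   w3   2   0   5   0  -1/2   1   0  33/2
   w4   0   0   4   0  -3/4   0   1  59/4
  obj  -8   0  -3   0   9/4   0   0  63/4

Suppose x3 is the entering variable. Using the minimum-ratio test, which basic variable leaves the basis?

Column x3 entries and ratios — w1: (17/2)/3 = 17/6; x2: 0 ≤ 0, skip; w3: (33/2)/5 = 33/10; w4: (59/4)/4 = 59/16.
Smallest ratio is 17/6 in the row of w1, so w1 leaves.

w1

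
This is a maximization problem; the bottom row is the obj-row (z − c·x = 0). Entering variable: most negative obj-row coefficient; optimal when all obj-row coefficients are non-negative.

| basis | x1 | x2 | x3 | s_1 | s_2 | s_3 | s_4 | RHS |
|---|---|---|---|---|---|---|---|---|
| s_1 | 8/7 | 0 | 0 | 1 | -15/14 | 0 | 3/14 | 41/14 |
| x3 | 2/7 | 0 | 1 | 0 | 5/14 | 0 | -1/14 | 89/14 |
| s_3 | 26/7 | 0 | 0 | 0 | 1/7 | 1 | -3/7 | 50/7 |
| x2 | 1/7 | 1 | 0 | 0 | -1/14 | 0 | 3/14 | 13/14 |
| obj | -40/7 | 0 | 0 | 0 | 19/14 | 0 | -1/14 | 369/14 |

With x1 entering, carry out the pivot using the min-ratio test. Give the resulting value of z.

Ratio test on column x1 — row 1: (41/14)/(8/7) = 41/16; row 2: (89/14)/(2/7) = 89/4; row 3: (50/7)/(26/7) = 25/13; row 4: (13/14)/(1/7) = 13/2. Minimum is 25/13 at row 3 (s_3 leaves); pivot element 26/7.
Pivot on row 3; the obj-row RHS becomes 369/14 − (-40/7)·(25/13) = 971/26.

971/26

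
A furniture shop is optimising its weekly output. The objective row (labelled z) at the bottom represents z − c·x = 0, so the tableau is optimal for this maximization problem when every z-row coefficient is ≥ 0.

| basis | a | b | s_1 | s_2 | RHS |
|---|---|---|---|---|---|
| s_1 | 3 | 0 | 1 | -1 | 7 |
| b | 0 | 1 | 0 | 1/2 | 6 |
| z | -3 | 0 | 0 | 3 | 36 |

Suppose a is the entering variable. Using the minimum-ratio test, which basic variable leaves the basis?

s_1

Column a entries and ratios — s_1: 7/3 = 7/3; b: 0 ≤ 0, skip.
Smallest ratio is 7/3 in the row of s_1, so s_1 leaves.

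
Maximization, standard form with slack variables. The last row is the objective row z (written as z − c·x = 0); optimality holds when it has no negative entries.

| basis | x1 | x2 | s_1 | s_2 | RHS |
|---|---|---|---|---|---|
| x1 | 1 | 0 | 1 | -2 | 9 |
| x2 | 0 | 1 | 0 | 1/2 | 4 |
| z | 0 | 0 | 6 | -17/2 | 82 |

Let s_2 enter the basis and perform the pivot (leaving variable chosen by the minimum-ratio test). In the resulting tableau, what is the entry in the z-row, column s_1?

6

Ratio test on column s_2 — row 1: entry -2 ≤ 0; row 2: 4/(1/2) = 8. Minimum is 8 at row 2 (x2 leaves); pivot element 1/2.
Divide row 2 by 1/2; eliminate column s_2 from the other rows.
z-row update in column s_1: 6 − (-17/2)·0 = 6.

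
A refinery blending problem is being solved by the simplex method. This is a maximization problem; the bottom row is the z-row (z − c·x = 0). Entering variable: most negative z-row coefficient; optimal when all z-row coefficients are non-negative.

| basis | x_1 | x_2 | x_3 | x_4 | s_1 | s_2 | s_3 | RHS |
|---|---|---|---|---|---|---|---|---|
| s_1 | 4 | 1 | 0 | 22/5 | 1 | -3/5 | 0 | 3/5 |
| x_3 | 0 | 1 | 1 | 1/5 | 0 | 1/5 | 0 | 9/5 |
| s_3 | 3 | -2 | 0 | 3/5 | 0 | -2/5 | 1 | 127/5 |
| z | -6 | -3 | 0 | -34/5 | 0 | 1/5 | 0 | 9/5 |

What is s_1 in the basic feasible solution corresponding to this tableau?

s_1 is basic (row 1); its value is the RHS of that row, 3/5.

3/5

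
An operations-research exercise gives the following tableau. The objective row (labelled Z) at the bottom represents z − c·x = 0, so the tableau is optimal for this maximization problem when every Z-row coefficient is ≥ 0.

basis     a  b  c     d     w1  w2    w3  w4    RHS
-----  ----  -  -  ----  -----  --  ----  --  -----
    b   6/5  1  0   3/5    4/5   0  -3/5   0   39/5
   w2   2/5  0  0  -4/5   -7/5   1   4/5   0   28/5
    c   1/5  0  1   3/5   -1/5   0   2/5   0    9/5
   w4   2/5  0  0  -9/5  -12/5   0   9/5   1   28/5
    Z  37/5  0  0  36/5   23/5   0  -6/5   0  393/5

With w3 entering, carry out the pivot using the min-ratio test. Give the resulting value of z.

247/3

Ratio test on column w3 — row 1: entry -3/5 ≤ 0; row 2: (28/5)/(4/5) = 7; row 3: (9/5)/(2/5) = 9/2; row 4: (28/5)/(9/5) = 28/9. Minimum is 28/9 at row 4 (w4 leaves); pivot element 9/5.
Pivot on row 4; the Z-row RHS becomes 393/5 − (-6/5)·(28/9) = 247/3.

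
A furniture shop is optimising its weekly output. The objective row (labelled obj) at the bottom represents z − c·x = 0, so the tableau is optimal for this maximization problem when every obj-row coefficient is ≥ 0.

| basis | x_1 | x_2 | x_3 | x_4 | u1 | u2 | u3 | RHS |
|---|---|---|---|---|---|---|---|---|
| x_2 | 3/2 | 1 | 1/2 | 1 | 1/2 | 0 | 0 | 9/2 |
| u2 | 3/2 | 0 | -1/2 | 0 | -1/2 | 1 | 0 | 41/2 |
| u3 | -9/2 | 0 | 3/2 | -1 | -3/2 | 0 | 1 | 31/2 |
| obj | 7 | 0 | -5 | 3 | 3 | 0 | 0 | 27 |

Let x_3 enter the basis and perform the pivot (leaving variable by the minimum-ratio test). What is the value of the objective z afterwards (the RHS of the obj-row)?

72

Ratio test on column x_3 — row 1: (9/2)/(1/2) = 9; row 2: entry -1/2 ≤ 0; row 3: (31/2)/(3/2) = 31/3. Minimum is 9 at row 1 (x_2 leaves); pivot element 1/2.
Pivot on row 1; the obj-row RHS becomes 27 − (-5)·9 = 72.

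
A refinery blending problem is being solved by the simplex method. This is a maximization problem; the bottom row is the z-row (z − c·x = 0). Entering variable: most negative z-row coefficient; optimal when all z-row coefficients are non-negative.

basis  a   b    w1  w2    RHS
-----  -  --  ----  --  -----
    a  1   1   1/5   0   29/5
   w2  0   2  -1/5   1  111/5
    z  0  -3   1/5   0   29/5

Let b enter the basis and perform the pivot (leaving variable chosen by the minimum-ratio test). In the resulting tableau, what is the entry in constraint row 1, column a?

Ratio test on column b — row 1: (29/5)/1 = 29/5; row 2: (111/5)/2 = 111/10. Minimum is 29/5 at row 1 (a leaves); pivot element 1.
Divide row 1 by 1; eliminate column b from the other rows.
In the new row 1, the a entry is the old entry divided by the pivot: 1/1 = 1.

1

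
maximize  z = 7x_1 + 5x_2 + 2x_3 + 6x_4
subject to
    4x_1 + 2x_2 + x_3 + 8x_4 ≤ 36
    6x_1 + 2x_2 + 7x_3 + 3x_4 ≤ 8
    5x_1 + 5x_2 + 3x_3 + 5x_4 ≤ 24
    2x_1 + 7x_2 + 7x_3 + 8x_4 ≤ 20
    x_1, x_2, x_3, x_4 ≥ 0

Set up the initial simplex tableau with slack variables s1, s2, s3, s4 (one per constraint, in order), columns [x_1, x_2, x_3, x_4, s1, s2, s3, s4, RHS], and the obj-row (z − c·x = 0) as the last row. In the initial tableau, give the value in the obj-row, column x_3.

The obj-row carries the negated objective coefficients: the x_3 entry is -2.

-2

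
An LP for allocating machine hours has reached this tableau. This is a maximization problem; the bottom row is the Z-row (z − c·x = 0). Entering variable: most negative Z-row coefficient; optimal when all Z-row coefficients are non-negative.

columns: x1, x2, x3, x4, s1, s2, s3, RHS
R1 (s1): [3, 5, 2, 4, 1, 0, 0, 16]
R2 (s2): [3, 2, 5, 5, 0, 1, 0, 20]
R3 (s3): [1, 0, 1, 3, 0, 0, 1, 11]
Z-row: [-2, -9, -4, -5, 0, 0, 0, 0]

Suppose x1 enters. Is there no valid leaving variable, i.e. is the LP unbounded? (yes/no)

Column x1 has positive entries in row(s) 1, 2, 3, so the ratio test bounds it — not unbounded.

no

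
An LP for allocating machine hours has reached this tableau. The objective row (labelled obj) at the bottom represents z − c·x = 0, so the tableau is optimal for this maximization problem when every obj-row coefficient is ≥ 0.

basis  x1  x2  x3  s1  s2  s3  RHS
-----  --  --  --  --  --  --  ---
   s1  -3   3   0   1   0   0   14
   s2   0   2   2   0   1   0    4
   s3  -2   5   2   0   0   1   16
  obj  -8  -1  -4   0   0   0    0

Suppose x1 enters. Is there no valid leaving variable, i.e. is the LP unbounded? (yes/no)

yes

Every constraint-row entry in column x1 is ≤ 0, so increasing x1 is unbounded.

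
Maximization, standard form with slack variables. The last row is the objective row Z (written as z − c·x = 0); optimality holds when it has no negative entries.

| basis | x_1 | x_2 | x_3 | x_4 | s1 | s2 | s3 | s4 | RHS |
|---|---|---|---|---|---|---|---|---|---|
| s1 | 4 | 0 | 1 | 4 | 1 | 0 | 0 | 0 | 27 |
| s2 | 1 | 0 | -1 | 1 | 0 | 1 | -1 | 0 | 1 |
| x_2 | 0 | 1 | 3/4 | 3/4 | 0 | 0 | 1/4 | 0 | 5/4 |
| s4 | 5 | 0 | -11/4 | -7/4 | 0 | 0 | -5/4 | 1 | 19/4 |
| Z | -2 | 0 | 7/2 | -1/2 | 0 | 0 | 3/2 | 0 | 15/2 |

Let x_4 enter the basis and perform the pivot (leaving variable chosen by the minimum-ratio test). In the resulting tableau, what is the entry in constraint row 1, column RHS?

23

Ratio test on column x_4 — row 1: 27/4 = 27/4; row 2: 1/1 = 1; row 3: (5/4)/(3/4) = 5/3; row 4: entry -7/4 ≤ 0. Minimum is 1 at row 2 (s2 leaves); pivot element 1.
Divide row 2 by 1; eliminate column x_4 from the other rows.
Row 1 update in column RHS: 27 − 4·1 = 23.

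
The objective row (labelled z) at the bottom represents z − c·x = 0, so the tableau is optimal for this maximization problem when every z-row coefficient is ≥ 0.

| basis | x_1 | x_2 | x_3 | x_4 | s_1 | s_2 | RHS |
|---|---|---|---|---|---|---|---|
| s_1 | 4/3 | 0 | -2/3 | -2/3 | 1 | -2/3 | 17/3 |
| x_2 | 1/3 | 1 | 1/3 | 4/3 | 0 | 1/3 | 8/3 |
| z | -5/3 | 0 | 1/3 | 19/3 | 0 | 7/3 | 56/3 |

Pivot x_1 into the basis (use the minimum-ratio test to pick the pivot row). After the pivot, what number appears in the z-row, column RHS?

Ratio test on column x_1 — row 1: (17/3)/(4/3) = 17/4; row 2: (8/3)/(1/3) = 8. Minimum is 17/4 at row 1 (s_1 leaves); pivot element 4/3.
Divide row 1 by 4/3; eliminate column x_1 from the other rows.
z-row update in column RHS: 56/3 − (-5/3)·(17/4) = 103/4.

103/4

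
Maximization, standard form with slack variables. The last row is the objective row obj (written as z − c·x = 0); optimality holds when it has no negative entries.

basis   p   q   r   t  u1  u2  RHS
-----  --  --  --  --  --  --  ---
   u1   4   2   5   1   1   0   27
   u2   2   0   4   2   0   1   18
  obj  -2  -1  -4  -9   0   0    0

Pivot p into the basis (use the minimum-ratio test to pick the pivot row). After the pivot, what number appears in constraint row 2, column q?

-1

Ratio test on column p — row 1: 27/4 = 27/4; row 2: 18/2 = 9. Minimum is 27/4 at row 1 (u1 leaves); pivot element 4.
Divide row 1 by 4; eliminate column p from the other rows.
Row 2 update in column q: 0 − 2·(1/2) = -1.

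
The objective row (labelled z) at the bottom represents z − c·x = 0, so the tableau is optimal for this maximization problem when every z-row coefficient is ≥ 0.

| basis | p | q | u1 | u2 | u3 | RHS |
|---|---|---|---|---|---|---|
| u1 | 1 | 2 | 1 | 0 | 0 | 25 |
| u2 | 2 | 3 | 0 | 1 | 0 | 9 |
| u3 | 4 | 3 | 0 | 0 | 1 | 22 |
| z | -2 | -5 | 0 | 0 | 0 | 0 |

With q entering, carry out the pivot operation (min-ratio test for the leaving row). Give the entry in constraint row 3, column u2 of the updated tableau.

-1

Ratio test on column q — row 1: 25/2 = 25/2; row 2: 9/3 = 3; row 3: 22/3 = 22/3. Minimum is 3 at row 2 (u2 leaves); pivot element 3.
Divide row 2 by 3; eliminate column q from the other rows.
Row 3 update in column u2: 0 − 3·(1/3) = -1.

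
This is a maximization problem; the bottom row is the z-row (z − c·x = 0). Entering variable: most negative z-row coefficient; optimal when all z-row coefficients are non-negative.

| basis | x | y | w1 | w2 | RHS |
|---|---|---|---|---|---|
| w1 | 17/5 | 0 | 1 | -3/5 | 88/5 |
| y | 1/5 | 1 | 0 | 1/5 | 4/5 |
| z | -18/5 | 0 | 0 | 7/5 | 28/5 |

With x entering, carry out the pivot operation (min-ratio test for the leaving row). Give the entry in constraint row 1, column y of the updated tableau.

-17

Ratio test on column x — row 1: (88/5)/(17/5) = 88/17; row 2: (4/5)/(1/5) = 4. Minimum is 4 at row 2 (y leaves); pivot element 1/5.
Divide row 2 by 1/5; eliminate column x from the other rows.
Row 1 update in column y: 0 − (17/5)·5 = -17.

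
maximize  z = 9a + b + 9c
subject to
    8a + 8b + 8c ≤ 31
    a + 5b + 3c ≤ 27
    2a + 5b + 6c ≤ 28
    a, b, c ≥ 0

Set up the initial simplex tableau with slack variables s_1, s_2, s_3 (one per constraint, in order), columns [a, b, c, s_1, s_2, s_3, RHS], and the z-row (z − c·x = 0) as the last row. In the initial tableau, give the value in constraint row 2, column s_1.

0

Slack s_1 belongs to constraint 1; its column is the unit vector e_1, so the entry in row 2 is 0.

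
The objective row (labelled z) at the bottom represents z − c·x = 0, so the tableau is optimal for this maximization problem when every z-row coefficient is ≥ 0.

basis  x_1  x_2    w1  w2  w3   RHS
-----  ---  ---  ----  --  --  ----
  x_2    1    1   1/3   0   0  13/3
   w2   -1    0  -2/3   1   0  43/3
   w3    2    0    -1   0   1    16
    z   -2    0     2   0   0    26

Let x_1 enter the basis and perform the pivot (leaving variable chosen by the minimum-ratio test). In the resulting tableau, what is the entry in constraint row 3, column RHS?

Ratio test on column x_1 — row 1: (13/3)/1 = 13/3; row 2: entry -1 ≤ 0; row 3: 16/2 = 8. Minimum is 13/3 at row 1 (x_2 leaves); pivot element 1.
Divide row 1 by 1; eliminate column x_1 from the other rows.
Row 3 update in column RHS: 16 − 2·(13/3) = 22/3.

22/3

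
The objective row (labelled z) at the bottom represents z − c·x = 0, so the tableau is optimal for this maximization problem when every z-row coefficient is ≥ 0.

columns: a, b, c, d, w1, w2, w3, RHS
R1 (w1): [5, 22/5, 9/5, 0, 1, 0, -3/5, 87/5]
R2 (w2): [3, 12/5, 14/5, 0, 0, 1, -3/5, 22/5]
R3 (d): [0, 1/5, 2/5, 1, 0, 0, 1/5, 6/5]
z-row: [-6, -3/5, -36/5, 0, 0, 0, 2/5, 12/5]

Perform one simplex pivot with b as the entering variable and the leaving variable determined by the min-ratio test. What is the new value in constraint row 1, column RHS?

28/3

Ratio test on column b — row 1: (87/5)/(22/5) = 87/22; row 2: (22/5)/(12/5) = 11/6; row 3: (6/5)/(1/5) = 6. Minimum is 11/6 at row 2 (w2 leaves); pivot element 12/5.
Divide row 2 by 12/5; eliminate column b from the other rows.
Row 1 update in column RHS: 87/5 − (22/5)·(11/6) = 28/3.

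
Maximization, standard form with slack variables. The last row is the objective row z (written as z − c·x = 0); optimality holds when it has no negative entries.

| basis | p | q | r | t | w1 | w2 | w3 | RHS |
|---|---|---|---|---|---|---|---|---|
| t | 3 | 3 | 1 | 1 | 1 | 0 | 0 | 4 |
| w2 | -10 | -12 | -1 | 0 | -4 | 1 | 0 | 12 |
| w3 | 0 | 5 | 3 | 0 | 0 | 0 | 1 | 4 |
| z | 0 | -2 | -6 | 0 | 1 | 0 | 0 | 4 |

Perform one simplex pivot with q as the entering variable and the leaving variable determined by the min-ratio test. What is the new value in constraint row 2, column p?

-10

Ratio test on column q — row 1: 4/3 = 4/3; row 2: entry -12 ≤ 0; row 3: 4/5 = 4/5. Minimum is 4/5 at row 3 (w3 leaves); pivot element 5.
Divide row 3 by 5; eliminate column q from the other rows.
Row 2 update in column p: -10 − (-12)·0 = -10.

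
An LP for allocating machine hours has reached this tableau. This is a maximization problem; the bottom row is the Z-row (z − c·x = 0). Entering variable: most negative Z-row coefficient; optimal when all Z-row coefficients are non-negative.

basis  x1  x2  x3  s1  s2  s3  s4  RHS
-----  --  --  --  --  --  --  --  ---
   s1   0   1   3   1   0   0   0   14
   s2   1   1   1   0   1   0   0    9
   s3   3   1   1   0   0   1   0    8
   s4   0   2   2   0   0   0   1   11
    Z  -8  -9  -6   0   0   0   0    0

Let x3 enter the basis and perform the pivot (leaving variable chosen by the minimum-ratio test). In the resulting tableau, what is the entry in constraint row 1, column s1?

Ratio test on column x3 — row 1: 14/3 = 14/3; row 2: 9/1 = 9; row 3: 8/1 = 8; row 4: 11/2 = 11/2. Minimum is 14/3 at row 1 (s1 leaves); pivot element 3.
Divide row 1 by 3; eliminate column x3 from the other rows.
In the new row 1, the s1 entry is the old entry divided by the pivot: 1/3 = 1/3.

1/3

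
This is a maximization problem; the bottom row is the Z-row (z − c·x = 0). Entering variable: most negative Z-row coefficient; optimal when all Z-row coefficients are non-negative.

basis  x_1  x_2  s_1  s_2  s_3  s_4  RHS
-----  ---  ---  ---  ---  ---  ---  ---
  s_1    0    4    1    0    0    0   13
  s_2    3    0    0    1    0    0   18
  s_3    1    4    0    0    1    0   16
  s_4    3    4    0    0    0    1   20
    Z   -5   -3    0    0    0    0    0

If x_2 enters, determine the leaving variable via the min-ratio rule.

s_1

Column x_2 entries and ratios — s_1: 13/4 = 13/4; s_2: 0 ≤ 0, skip; s_3: 16/4 = 4; s_4: 20/4 = 5.
Smallest ratio is 13/4 in the row of s_1, so s_1 leaves.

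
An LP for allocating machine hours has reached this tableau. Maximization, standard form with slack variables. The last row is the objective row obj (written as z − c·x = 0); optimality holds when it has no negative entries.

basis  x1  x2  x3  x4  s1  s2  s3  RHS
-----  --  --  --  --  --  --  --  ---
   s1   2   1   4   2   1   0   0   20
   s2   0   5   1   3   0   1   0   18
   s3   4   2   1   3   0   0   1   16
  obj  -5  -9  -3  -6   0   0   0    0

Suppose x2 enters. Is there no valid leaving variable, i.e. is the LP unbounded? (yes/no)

Column x2 has positive entries in row(s) 1, 2, 3, so the ratio test bounds it — not unbounded.

no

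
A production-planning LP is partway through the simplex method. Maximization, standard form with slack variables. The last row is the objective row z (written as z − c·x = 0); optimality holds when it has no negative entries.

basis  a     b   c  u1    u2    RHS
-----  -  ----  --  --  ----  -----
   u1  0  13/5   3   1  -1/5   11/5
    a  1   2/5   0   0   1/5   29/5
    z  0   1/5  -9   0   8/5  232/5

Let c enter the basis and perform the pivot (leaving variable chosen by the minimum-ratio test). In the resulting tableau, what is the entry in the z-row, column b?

Ratio test on column c — row 1: (11/5)/3 = 11/15; row 2: entry 0 ≤ 0. Minimum is 11/15 at row 1 (u1 leaves); pivot element 3.
Divide row 1 by 3; eliminate column c from the other rows.
z-row update in column b: 1/5 − (-9)·(13/15) = 8.

8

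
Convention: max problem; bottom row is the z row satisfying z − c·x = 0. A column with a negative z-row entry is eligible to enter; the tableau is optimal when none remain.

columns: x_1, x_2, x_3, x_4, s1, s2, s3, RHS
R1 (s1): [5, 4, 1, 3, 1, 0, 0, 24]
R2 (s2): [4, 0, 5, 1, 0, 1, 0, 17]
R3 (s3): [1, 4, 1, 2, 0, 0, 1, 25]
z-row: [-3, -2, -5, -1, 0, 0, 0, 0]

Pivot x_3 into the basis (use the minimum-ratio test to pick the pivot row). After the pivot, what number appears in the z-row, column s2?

1

Ratio test on column x_3 — row 1: 24/1 = 24; row 2: 17/5 = 17/5; row 3: 25/1 = 25. Minimum is 17/5 at row 2 (s2 leaves); pivot element 5.
Divide row 2 by 5; eliminate column x_3 from the other rows.
z-row update in column s2: 0 − (-5)·(1/5) = 1.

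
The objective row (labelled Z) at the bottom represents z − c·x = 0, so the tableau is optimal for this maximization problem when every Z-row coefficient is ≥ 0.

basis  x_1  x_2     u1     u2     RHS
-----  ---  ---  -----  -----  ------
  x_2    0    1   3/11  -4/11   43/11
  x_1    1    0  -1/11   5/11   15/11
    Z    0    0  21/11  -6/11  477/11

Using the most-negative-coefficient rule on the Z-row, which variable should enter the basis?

u2

Negative Z-row entries: u2: -6/11.
The most negative is -6/11 in column u2, so u2 enters.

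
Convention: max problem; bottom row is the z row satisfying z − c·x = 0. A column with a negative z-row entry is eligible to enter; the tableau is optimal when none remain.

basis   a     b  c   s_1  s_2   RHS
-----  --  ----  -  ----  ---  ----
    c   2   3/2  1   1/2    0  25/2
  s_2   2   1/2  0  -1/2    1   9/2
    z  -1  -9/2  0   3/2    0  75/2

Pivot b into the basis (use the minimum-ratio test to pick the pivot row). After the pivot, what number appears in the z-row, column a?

Ratio test on column b — row 1: (25/2)/(3/2) = 25/3; row 2: (9/2)/(1/2) = 9. Minimum is 25/3 at row 1 (c leaves); pivot element 3/2.
Divide row 1 by 3/2; eliminate column b from the other rows.
z-row update in column a: -1 − (-9/2)·(4/3) = 5.

5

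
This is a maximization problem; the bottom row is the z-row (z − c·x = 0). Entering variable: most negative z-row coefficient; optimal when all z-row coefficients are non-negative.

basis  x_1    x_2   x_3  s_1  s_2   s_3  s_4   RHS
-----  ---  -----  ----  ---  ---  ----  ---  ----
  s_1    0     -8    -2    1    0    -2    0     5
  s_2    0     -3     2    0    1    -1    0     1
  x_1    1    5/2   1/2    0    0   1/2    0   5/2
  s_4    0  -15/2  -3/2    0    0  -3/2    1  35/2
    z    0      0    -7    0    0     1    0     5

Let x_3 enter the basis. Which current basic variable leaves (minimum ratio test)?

s_2

Column x_3 entries and ratios — s_1: -2 ≤ 0, skip; s_2: 1/2 = 1/2; x_1: (5/2)/(1/2) = 5; s_4: -3/2 ≤ 0, skip.
Smallest ratio is 1/2 in the row of s_2, so s_2 leaves.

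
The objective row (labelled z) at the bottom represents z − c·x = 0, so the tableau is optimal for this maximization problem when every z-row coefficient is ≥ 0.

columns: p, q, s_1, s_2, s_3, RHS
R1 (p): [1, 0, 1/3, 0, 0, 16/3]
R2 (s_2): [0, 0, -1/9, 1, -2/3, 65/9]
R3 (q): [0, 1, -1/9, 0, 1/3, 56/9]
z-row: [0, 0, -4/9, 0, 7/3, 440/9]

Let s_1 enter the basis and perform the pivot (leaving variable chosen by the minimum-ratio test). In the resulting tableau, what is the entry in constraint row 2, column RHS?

9

Ratio test on column s_1 — row 1: (16/3)/(1/3) = 16; row 2: entry -1/9 ≤ 0; row 3: entry -1/9 ≤ 0. Minimum is 16 at row 1 (p leaves); pivot element 1/3.
Divide row 1 by 1/3; eliminate column s_1 from the other rows.
Row 2 update in column RHS: 65/9 − (-1/9)·16 = 9.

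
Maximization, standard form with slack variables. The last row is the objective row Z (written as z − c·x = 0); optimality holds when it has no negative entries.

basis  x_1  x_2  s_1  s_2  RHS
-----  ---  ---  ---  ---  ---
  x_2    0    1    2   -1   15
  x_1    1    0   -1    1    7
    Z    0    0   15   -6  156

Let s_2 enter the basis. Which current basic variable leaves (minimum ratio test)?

Column s_2 entries and ratios — x_2: -1 ≤ 0, skip; x_1: 7/1 = 7.
Smallest ratio is 7 in the row of x_1, so x_1 leaves.

x_1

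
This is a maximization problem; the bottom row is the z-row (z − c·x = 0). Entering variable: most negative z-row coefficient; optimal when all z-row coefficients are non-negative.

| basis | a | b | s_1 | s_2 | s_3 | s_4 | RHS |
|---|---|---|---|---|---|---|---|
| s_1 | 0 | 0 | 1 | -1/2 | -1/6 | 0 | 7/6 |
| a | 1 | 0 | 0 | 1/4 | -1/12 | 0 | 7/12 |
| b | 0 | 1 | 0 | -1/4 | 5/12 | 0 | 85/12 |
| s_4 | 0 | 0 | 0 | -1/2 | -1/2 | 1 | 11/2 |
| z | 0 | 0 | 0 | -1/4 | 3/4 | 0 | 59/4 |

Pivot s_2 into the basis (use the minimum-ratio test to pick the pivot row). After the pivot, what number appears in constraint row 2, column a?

Ratio test on column s_2 — row 1: entry -1/2 ≤ 0; row 2: (7/12)/(1/4) = 7/3; row 3: entry -1/4 ≤ 0; row 4: entry -1/2 ≤ 0. Minimum is 7/3 at row 2 (a leaves); pivot element 1/4.
Divide row 2 by 1/4; eliminate column s_2 from the other rows.
In the new row 2, the a entry is the old entry divided by the pivot: 1/(1/4) = 4.

4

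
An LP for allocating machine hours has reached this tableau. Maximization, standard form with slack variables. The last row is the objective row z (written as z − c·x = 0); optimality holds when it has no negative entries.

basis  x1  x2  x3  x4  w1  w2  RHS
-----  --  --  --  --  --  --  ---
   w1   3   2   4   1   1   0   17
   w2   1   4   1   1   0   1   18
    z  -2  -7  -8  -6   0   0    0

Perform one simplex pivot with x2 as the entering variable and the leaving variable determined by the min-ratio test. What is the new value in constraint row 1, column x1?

5/2

Ratio test on column x2 — row 1: 17/2 = 17/2; row 2: 18/4 = 9/2. Minimum is 9/2 at row 2 (w2 leaves); pivot element 4.
Divide row 2 by 4; eliminate column x2 from the other rows.
Row 1 update in column x1: 3 − 2·(1/4) = 5/2.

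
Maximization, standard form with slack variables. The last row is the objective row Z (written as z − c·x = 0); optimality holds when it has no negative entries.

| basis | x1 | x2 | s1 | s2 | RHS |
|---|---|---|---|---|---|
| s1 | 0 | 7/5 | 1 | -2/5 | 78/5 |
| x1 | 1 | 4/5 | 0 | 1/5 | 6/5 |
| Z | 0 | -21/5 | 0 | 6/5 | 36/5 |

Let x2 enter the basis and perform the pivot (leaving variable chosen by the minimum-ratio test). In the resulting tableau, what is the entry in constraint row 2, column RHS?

Ratio test on column x2 — row 1: (78/5)/(7/5) = 78/7; row 2: (6/5)/(4/5) = 3/2. Minimum is 3/2 at row 2 (x1 leaves); pivot element 4/5.
Divide row 2 by 4/5; eliminate column x2 from the other rows.
In the new row 2, the RHS entry is the old entry divided by the pivot: (6/5)/(4/5) = 3/2.

3/2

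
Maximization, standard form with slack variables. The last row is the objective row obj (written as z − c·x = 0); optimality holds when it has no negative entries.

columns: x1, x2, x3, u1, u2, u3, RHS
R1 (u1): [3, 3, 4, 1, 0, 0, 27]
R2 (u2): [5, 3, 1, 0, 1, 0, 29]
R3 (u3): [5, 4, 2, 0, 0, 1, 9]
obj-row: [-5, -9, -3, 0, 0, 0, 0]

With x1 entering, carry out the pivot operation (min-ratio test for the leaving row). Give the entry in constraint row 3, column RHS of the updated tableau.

Ratio test on column x1 — row 1: 27/3 = 9; row 2: 29/5 = 29/5; row 3: 9/5 = 9/5. Minimum is 9/5 at row 3 (u3 leaves); pivot element 5.
Divide row 3 by 5; eliminate column x1 from the other rows.
In the new row 3, the RHS entry is the old entry divided by the pivot: 9/5 = 9/5.

9/5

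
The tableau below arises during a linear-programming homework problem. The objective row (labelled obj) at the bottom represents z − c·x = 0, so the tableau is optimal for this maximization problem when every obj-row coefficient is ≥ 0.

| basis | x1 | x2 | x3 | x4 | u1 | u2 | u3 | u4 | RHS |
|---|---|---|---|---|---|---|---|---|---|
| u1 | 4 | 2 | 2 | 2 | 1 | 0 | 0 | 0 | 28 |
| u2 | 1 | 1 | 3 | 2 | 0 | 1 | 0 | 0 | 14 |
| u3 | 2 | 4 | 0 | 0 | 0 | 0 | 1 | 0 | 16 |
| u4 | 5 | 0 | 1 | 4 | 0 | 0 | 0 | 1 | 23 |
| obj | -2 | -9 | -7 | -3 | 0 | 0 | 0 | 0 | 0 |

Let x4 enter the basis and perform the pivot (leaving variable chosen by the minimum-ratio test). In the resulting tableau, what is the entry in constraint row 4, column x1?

Ratio test on column x4 — row 1: 28/2 = 14; row 2: 14/2 = 7; row 3: entry 0 ≤ 0; row 4: 23/4 = 23/4. Minimum is 23/4 at row 4 (u4 leaves); pivot element 4.
Divide row 4 by 4; eliminate column x4 from the other rows.
In the new row 4, the x1 entry is the old entry divided by the pivot: 5/4 = 5/4.

5/4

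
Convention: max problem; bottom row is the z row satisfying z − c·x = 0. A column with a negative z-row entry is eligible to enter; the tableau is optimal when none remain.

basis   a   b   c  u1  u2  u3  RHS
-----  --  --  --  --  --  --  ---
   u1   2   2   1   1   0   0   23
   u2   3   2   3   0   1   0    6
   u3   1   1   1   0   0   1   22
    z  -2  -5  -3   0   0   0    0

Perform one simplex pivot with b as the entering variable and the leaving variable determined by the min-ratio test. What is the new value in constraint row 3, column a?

-1/2

Ratio test on column b — row 1: 23/2 = 23/2; row 2: 6/2 = 3; row 3: 22/1 = 22. Minimum is 3 at row 2 (u2 leaves); pivot element 2.
Divide row 2 by 2; eliminate column b from the other rows.
Row 3 update in column a: 1 − 1·(3/2) = -1/2.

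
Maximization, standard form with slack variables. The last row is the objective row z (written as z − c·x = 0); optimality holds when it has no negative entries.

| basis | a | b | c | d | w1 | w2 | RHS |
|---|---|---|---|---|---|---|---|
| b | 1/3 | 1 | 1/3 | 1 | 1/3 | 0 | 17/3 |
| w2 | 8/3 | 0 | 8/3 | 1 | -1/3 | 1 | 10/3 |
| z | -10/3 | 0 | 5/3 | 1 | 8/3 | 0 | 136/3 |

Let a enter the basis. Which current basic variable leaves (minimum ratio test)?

w2

Column a entries and ratios — b: (17/3)/(1/3) = 17; w2: (10/3)/(8/3) = 5/4.
Smallest ratio is 5/4 in the row of w2, so w2 leaves.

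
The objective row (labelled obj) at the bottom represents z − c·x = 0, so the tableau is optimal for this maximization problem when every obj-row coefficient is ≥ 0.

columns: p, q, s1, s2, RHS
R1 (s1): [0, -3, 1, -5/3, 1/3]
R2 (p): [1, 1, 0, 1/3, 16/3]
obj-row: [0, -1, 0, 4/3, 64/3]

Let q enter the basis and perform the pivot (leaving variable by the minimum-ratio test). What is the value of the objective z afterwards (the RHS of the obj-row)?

80/3

Ratio test on column q — row 1: entry -3 ≤ 0; row 2: (16/3)/1 = 16/3. Minimum is 16/3 at row 2 (p leaves); pivot element 1.
Pivot on row 2; the obj-row RHS becomes 64/3 − (-1)·(16/3) = 80/3.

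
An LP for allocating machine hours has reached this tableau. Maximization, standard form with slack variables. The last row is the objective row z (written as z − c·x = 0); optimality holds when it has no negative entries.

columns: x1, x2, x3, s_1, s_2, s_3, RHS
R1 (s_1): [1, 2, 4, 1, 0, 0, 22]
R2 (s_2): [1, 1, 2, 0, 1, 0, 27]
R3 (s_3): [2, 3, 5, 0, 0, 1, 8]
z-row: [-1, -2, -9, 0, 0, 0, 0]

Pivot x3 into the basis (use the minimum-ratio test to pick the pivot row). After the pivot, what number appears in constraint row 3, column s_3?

Ratio test on column x3 — row 1: 22/4 = 11/2; row 2: 27/2 = 27/2; row 3: 8/5 = 8/5. Minimum is 8/5 at row 3 (s_3 leaves); pivot element 5.
Divide row 3 by 5; eliminate column x3 from the other rows.
In the new row 3, the s_3 entry is the old entry divided by the pivot: 1/5 = 1/5.

1/5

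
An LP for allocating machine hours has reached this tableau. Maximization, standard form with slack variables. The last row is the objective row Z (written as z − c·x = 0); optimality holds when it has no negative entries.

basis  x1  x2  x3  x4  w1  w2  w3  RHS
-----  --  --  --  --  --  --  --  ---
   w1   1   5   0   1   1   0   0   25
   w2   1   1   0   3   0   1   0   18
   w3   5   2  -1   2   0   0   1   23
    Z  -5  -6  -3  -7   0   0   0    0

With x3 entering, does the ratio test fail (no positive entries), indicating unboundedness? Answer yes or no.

Every constraint-row entry in column x3 is ≤ 0, so increasing x3 is unbounded.

yes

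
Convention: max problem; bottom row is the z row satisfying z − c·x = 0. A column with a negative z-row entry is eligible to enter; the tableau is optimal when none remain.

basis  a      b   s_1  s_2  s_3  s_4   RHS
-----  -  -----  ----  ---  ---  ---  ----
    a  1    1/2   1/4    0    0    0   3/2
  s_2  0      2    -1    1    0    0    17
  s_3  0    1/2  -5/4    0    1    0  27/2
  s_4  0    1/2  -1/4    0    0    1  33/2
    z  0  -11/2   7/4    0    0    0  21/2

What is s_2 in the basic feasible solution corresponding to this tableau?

s_2 is basic (row 2); its value is the RHS of that row, 17.

17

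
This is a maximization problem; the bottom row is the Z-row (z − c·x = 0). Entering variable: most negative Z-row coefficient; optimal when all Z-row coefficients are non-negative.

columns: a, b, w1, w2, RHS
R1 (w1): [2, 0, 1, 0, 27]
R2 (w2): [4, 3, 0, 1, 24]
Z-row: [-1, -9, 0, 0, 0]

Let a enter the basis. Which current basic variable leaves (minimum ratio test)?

w2

Column a entries and ratios — w1: 27/2 = 27/2; w2: 24/4 = 6.
Smallest ratio is 6 in the row of w2, so w2 leaves.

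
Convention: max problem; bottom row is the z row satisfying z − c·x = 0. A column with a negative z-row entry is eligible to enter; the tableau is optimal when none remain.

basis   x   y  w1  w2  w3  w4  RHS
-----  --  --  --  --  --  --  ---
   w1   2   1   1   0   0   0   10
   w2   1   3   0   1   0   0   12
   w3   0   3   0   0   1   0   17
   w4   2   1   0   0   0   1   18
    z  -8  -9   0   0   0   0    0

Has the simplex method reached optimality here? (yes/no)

The z-row has a negative entry -9 in column y, so it is not optimal.

no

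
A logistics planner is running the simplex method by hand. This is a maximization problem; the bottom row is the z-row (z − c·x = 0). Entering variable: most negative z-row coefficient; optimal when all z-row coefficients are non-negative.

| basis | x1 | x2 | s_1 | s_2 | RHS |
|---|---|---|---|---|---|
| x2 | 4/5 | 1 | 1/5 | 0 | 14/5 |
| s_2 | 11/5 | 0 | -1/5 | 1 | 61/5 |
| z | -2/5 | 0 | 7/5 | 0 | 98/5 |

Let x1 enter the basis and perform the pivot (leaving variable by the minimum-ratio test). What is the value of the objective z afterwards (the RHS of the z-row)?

21

Ratio test on column x1 — row 1: (14/5)/(4/5) = 7/2; row 2: (61/5)/(11/5) = 61/11. Minimum is 7/2 at row 1 (x2 leaves); pivot element 4/5.
Pivot on row 1; the z-row RHS becomes 98/5 − (-2/5)·(7/2) = 21.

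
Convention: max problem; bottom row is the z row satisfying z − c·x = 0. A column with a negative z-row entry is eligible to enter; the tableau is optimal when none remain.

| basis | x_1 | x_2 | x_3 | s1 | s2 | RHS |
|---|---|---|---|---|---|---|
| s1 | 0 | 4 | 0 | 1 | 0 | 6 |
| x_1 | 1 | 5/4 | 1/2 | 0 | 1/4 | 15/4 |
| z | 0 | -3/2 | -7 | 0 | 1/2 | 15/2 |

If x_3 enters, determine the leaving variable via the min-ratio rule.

Column x_3 entries and ratios — s1: 0 ≤ 0, skip; x_1: (15/4)/(1/2) = 15/2.
Smallest ratio is 15/2 in the row of x_1, so x_1 leaves.

x_1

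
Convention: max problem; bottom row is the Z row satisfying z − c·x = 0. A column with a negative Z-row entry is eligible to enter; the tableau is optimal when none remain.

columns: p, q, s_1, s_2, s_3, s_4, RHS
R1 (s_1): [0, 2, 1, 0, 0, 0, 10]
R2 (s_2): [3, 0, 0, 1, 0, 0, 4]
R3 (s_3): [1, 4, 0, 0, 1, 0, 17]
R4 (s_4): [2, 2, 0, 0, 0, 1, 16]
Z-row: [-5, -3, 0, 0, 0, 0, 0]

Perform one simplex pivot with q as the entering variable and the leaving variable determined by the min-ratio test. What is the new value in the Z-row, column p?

Ratio test on column q — row 1: 10/2 = 5; row 2: entry 0 ≤ 0; row 3: 17/4 = 17/4; row 4: 16/2 = 8. Minimum is 17/4 at row 3 (s_3 leaves); pivot element 4.
Divide row 3 by 4; eliminate column q from the other rows.
Z-row update in column p: -5 − (-3)·(1/4) = -17/4.

-17/4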